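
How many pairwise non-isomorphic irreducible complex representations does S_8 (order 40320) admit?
22

Justification: The number of irreducible complex representations of a finite group equals its number of conjugacy classes. Conjugacy classes in S_8 correspond to cycle types, i.e. partitions of 8; there are p(8) = 22 of them, so S_8 (order 40320) has exactly 22 irreducible complex representations.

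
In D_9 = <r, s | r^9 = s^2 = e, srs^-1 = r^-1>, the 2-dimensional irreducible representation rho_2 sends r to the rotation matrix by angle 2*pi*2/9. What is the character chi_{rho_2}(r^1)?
chi_{rho_2}(r^1) = 2*cos(2*pi*2*1/9) = 2*cos(4*pi/9)

Reasoning: rho_2(r^1) is rotation by angle 2*pi*2*1/9, whose trace is 2*cos(2*pi*2*1/9) = 2*cos(4*pi/9).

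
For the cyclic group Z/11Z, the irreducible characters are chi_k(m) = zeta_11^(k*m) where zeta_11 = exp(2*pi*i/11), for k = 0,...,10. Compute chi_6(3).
chi_6(3) = zeta_11^18 = exp(-8*I*pi/11)

chi_6(3) = zeta_11^(6*3) = zeta_11^18. Since zeta_11^11 = 1, this equals zeta_11^7 = exp(2*pi*i*7/11) = exp(-8*I*pi/11).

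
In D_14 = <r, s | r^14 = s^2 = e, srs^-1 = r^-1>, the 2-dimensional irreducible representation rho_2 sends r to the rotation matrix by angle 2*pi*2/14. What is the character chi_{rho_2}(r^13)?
chi_{rho_2}(r^13) = 2*cos(2*pi*2*13/14) = 2*cos(2*pi/7)

Proof sketch: rho_2(r^13) is rotation by angle 2*pi*2*13/14, whose trace is 2*cos(2*pi*2*13/14) = 2*cos(2*pi/7).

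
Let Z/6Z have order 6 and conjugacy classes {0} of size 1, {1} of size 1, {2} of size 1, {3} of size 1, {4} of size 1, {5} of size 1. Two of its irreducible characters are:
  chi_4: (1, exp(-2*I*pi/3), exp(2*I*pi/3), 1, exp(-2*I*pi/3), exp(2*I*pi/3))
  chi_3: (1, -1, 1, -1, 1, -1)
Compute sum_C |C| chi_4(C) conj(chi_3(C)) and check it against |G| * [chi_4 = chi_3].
Sum = 0; so <chi_4, chi_3> = 0 (distinct irreducibles are orthogonal).

Explanation: Compute term by term over conjugacy classes (|C| * chi_4(C) * conj(chi_3(C))):
  1*(1)*conj(1) + 1*(exp(-2*I*pi/3))*conj(-1) + 1*(exp(2*I*pi/3))*conj(1) + 1*(1)*conj(-1) + 1*(exp(-2*I*pi/3))*conj(1) + 1*(exp(2*I*pi/3))*conj(-1)
  = (1) + (-exp(-2*I*pi/3)) + (exp(2*I*pi/3)) + (-1) + (exp(-2*I*pi/3)) + (-exp(2*I*pi/3))
  = 0.
(Exp terms are combined using exp(i*s)*conj(exp(i*t)) = exp(i*(s-t)), and sums of them are collapsed using the identity that for every m > 1 the m distinct m-th roots of unity sum to 0, e.g. 1 + exp(2*I*pi/3) + exp(-2*I*pi/3) = 0.)
Dividing by |G| = 6 gives 0/6 = 0, matching the row-orthogonality relation <chi_4, chi_3> = [chi_4 = chi_3].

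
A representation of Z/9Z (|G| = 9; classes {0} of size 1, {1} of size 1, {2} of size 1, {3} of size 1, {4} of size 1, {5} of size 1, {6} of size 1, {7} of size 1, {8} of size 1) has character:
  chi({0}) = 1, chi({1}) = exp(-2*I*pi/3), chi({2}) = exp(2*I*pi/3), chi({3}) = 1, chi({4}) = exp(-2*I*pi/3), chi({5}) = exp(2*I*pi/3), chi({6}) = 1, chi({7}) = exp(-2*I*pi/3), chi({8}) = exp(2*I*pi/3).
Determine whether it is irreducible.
Irreducible: <chi, chi> = 1.

Working: <chi, chi> = (1/|G|) sum_C |C| * |chi(C)|^2 = (1/9)[1*|1|^2 + 1*|exp(-2*I*pi/3)|^2 + 1*|exp(2*I*pi/3)|^2 + 1*|1|^2 + 1*|exp(-2*I*pi/3)|^2 + 1*|exp(2*I*pi/3)|^2 + 1*|1|^2 + 1*|exp(-2*I*pi/3)|^2 + 1*|exp(2*I*pi/3)|^2]
  = (1/9)[(1) + (1) + (1) + (1) + (1) + (1) + (1) + (1) + (1)] = 9/9 = 1.
(Exp terms are combined using exp(i*s)*conj(exp(i*t)) = exp(i*(s-t)), and sums of them are collapsed using the identity that for every m > 1 the m distinct m-th roots of unity sum to 0, e.g. 1 + exp(2*I*pi/3) + exp(-2*I*pi/3) = 0.)
A character is irreducible iff <chi, chi> = 1, so this representation is irreducible.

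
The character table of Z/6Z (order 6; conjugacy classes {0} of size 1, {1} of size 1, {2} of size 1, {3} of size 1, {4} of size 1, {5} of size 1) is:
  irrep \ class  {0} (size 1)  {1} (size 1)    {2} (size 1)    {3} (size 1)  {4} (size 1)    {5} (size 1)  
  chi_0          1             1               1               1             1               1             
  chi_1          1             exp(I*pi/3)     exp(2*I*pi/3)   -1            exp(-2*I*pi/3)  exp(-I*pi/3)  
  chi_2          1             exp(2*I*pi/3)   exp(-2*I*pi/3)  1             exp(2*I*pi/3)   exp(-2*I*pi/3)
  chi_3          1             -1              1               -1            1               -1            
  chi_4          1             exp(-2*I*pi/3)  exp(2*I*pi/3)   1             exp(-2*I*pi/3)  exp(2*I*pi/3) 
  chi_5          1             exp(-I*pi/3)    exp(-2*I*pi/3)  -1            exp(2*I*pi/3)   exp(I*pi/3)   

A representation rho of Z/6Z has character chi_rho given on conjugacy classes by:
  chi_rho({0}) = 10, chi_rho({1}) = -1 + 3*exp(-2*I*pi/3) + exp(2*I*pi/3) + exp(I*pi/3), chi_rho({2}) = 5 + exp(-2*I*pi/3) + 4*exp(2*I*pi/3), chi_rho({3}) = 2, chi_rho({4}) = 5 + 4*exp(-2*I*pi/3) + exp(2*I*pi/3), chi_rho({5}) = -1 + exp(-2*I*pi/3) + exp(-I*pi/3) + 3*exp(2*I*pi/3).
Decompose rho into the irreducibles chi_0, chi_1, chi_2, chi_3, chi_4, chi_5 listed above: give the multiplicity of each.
Multiplicities: chi_0: 2, chi_1: 1, chi_2: 1, chi_3: 3, chi_4: 3, chi_5: 0.

Explanation: Use <chi_rho, chi> = (1/|G|) sum_C |C| * chi_rho(C) * conj(chi(C)) with |G| = 6 for each irreducible chi in the table:
  <chi_rho, chi_0> = (1/6)[1*(10)*conj(1) + 1*(-1 + 3*exp(-2*I*pi/3) + exp(2*I*pi/3) + exp(I*pi/3))*conj(1) + 1*(5 + exp(-2*I*pi/3) + 4*exp(2*I*pi/3))*conj(1) + 1*(2)*conj(1) + 1*(5 + 4*exp(-2*I*pi/3) + exp(2*I*pi/3))*conj(1) + 1*(-1 + exp(-2*I*pi/3) + exp(-I*pi/3) + 3*exp(2*I*pi/3))*conj(1)]
      = (1/6)[(10) + (-1 + 3*exp(-2*I*pi/3) + exp(2*I*pi/3) + exp(I*pi/3)) + (5 + exp(-2*I*pi/3) + 4*exp(2*I*pi/3)) + (2) + (5 + 4*exp(-2*I*pi/3) + exp(2*I*pi/3)) + (-1 + exp(-2*I*pi/3) + exp(-I*pi/3) + 3*exp(2*I*pi/3))] = 12/6 = 2
  <chi_rho, chi_1> = (1/6)[1*(10)*conj(1) + 1*(-1 + 3*exp(-2*I*pi/3) + exp(2*I*pi/3) + exp(I*pi/3))*conj(exp(I*pi/3)) + 1*(5 + exp(-2*I*pi/3) + 4*exp(2*I*pi/3))*conj(exp(2*I*pi/3)) + 1*(2)*conj(-1) + 1*(5 + 4*exp(-2*I*pi/3) + exp(2*I*pi/3))*conj(exp(-2*I*pi/3)) + 1*(-1 + exp(-2*I*pi/3) + exp(-I*pi/3) + 3*exp(2*I*pi/3))*conj(exp(-I*pi/3))]
      = (1/6)[(10) + (-2 - exp(-I*pi/3) + exp(I*pi/3)) + (4 + 5*exp(-2*I*pi/3) + exp(2*I*pi/3)) + (-2) + (4 + exp(-2*I*pi/3) + 5*exp(2*I*pi/3)) + (-2 - exp(I*pi/3) + exp(-I*pi/3))] = 6/6 = 1
  <chi_rho, chi_2> = (1/6)[1*(10)*conj(1) + 1*(-1 + 3*exp(-2*I*pi/3) + exp(2*I*pi/3) + exp(I*pi/3))*conj(exp(2*I*pi/3)) + 1*(5 + exp(-2*I*pi/3) + 4*exp(2*I*pi/3))*conj(exp(-2*I*pi/3)) + 1*(2)*conj(1) + 1*(5 + 4*exp(-2*I*pi/3) + exp(2*I*pi/3))*conj(exp(2*I*pi/3)) + 1*(-1 + exp(-2*I*pi/3) + exp(-I*pi/3) + 3*exp(2*I*pi/3))*conj(exp(-2*I*pi/3))]
      = (1/6)[(10) + (1 + exp(-I*pi/3) - exp(-2*I*pi/3) + 3*exp(2*I*pi/3)) + (1 + 4*exp(-2*I*pi/3) + 5*exp(2*I*pi/3)) + (2) + (1 + 5*exp(-2*I*pi/3) + 4*exp(2*I*pi/3)) + (1 + 3*exp(-2*I*pi/3) - exp(2*I*pi/3) + exp(I*pi/3))] = 6/6 = 1
  <chi_rho, chi_3> = (1/6)[1*(10)*conj(1) + 1*(-1 + 3*exp(-2*I*pi/3) + exp(2*I*pi/3) + exp(I*pi/3))*conj(-1) + 1*(5 + exp(-2*I*pi/3) + 4*exp(2*I*pi/3))*conj(1) + 1*(2)*conj(-1) + 1*(5 + 4*exp(-2*I*pi/3) + exp(2*I*pi/3))*conj(1) + 1*(-1 + exp(-2*I*pi/3) + exp(-I*pi/3) + 3*exp(2*I*pi/3))*conj(-1)]
      = (1/6)[(10) + (1 - exp(I*pi/3) - exp(2*I*pi/3) - 3*exp(-2*I*pi/3)) + (5 + exp(-2*I*pi/3) + 4*exp(2*I*pi/3)) + (-2) + (5 + 4*exp(-2*I*pi/3) + exp(2*I*pi/3)) + (1 - 3*exp(2*I*pi/3) - exp(-I*pi/3) - exp(-2*I*pi/3))] = 18/6 = 3
  <chi_rho, chi_4> = (1/6)[1*(10)*conj(1) + 1*(-1 + 3*exp(-2*I*pi/3) + exp(2*I*pi/3) + exp(I*pi/3))*conj(exp(-2*I*pi/3)) + 1*(5 + exp(-2*I*pi/3) + 4*exp(2*I*pi/3))*conj(exp(2*I*pi/3)) + 1*(2)*conj(1) + 1*(5 + 4*exp(-2*I*pi/3) + exp(2*I*pi/3))*conj(exp(-2*I*pi/3)) + 1*(-1 + exp(-2*I*pi/3) + exp(-I*pi/3) + 3*exp(2*I*pi/3))*conj(exp(2*I*pi/3))]
      = (1/6)[(10) + (2 + exp(-2*I*pi/3) - exp(2*I*pi/3)) + (4 + 5*exp(-2*I*pi/3) + exp(2*I*pi/3)) + (2) + (4 + exp(-2*I*pi/3) + 5*exp(2*I*pi/3)) + (2 + exp(2*I*pi/3) - exp(-2*I*pi/3))] = 18/6 = 3
  <chi_rho, chi_5> = (1/6)[1*(10)*conj(1) + 1*(-1 + 3*exp(-2*I*pi/3) + exp(2*I*pi/3) + exp(I*pi/3))*conj(exp(-I*pi/3)) + 1*(5 + exp(-2*I*pi/3) + 4*exp(2*I*pi/3))*conj(exp(-2*I*pi/3)) + 1*(2)*conj(-1) + 1*(5 + 4*exp(-2*I*pi/3) + exp(2*I*pi/3))*conj(exp(2*I*pi/3)) + 1*(-1 + exp(-2*I*pi/3) + exp(-I*pi/3) + 3*exp(2*I*pi/3))*conj(exp(I*pi/3))]
      = (1/6)[(10) + (-1 + 3*exp(-I*pi/3) - exp(I*pi/3) + exp(2*I*pi/3)) + (1 + 4*exp(-2*I*pi/3) + 5*exp(2*I*pi/3)) + (-2) + (1 + 5*exp(-2*I*pi/3) + 4*exp(2*I*pi/3)) + (-1 + exp(-2*I*pi/3) - exp(-I*pi/3) + 3*exp(I*pi/3))] = 0/6 = 0
(Exp terms are combined using exp(i*s)*conj(exp(i*t)) = exp(i*(s-t)), and sums of them are collapsed using the identity that for every m > 1 the m distinct m-th roots of unity sum to 0, e.g. 1 + exp(2*I*pi/3) + exp(-2*I*pi/3) = 0.)
Dimension check: dim(rho) = sum (mult * dim) = 2*1 + 1*1 + 1*1 + 3*1 + 3*1 + 0*1 = 10 = chi_rho(e) = 10.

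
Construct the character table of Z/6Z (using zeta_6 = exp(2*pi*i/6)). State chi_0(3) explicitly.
Character table of Z/6Z (irreps indexed chi_0,...,chi_5 with chi_k(m) = zeta_6^(k*m), zeta_6 = exp(2*pi*i/6)):
  irrep \ class  {0} (size 1)  {1} (size 1)    {2} (size 1)    {3} (size 1)  {4} (size 1)    {5} (size 1)  
  chi_0          1             1               1               1             1               1             
  chi_1          1             exp(I*pi/3)     exp(2*I*pi/3)   -1            exp(-2*I*pi/3)  exp(-I*pi/3)  
  chi_2          1             exp(2*I*pi/3)   exp(-2*I*pi/3)  1             exp(2*I*pi/3)   exp(-2*I*pi/3)
  chi_3          1             -1              1               -1            1               -1            
  chi_4          1             exp(-2*I*pi/3)  exp(2*I*pi/3)   1             exp(-2*I*pi/3)  exp(2*I*pi/3) 
  chi_5          1             exp(-I*pi/3)    exp(-2*I*pi/3)  -1            exp(2*I*pi/3)   exp(I*pi/3)   

Spot check: chi_0(3) = zeta_6^(0*3) = zeta_6^0 = 1.

Explanation: Z/6Z is abelian, so all 6 irreducible complex representations are 1-dimensional. They are given by chi_k(m) = zeta_6^(k*m) for k = 0,...,5. Row orthogonality: sum_m chi_k(m) conj(chi_l(m)) = 6 * [k = l].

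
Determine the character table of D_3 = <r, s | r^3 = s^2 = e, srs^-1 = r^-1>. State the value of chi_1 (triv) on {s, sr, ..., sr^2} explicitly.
Conjugacy classes: {e} of size 1, {r^1, r^2} of size 2, {s, sr, ..., sr^2} of size 3.
Character table:
  irrep \ class              {e} (size 1)  {r^1, r^2} (size 2)  {s, sr, ..., sr^2} (size 3)
  chi_1 (triv)               1             1                    1                          
  chi_2 (sign: r->1, s->-1)  1             1                    -1                         
  chi_3 (2d, j=1)            2             -1                   0                          

Spot check: chi_1 (triv) on {s, sr, ..., sr^2} = 1.

Derivation: D_3 has order 2*3 = 6 with 3 conjugacy classes, hence 3 irreducibles. Sum of squared dims 1 + 1 + 4 = 6 = |G|. Linear characters come from the abelianisation; the 2-dimensional irreps have character r^k -> 2*cos(2*pi*j*k/3), reflections -> 0.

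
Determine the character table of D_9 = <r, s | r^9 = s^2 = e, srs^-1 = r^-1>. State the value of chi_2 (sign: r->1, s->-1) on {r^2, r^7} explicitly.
Conjugacy classes: {e} of size 1, {r^1, r^8} of size 2, {r^2, r^7} of size 2, {r^3, r^6} of size 2, {r^4, r^5} of size 2, {s, sr, ..., sr^8} of size 9.
Character table:
  irrep \ class              {e} (size 1)  {r^1, r^8} (size 2)  {r^2, r^7} (size 2)  {r^3, r^6} (size 2)  {r^4, r^5} (size 2)  {s, sr, ..., sr^8} (size 9)
  chi_1 (triv)               1             1                    1                    1                    1                    1                          
  chi_2 (sign: r->1, s->-1)  1             1                    1                    1                    1                    -1                         
  chi_3 (2d, j=1)            2             2*cos(2*pi/9)        2*cos(4*pi/9)        -1                   -2*cos(pi/9)         0                          
  chi_4 (2d, j=2)            2             2*cos(4*pi/9)        -2*cos(pi/9)         -1                   2*cos(2*pi/9)        0                          
  chi_5 (2d, j=3)            2             -1                   -1                   2                    -1                   0                          
  chi_6 (2d, j=4)            2             -2*cos(pi/9)         2*cos(2*pi/9)        -1                   2*cos(4*pi/9)        0                          

Spot check: chi_2 (sign: r->1, s->-1) on {r^2, r^7} = 1.

D_9 has order 2*9 = 18 with 6 conjugacy classes, hence 6 irreducibles. Sum of squared dims 1 + 1 + 4 + 4 + 4 + 4 = 18 = |G|. Linear characters come from the abelianisation; the 2-dimensional irreps have character r^k -> 2*cos(2*pi*j*k/9), reflections -> 0.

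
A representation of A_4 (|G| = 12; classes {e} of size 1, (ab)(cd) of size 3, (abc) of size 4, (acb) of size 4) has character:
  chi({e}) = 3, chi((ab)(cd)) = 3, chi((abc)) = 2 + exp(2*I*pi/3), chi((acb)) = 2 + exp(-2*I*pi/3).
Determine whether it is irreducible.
Not irreducible (reducible): <chi, chi> = 5 > 1.

Argument: <chi, chi> = (1/|G|) sum_C |C| * |chi(C)|^2 = (1/12)[1*|3|^2 + 3*|3|^2 + 4*|2 + exp(2*I*pi/3)|^2 + 4*|2 + exp(-2*I*pi/3)|^2]
  = (1/12)[(9) + (27) + (12) + (12)] = 60/12 = 5.
(Exp terms are combined using exp(i*s)*conj(exp(i*t)) = exp(i*(s-t)), and sums of them are collapsed using the identity that for every m > 1 the m distinct m-th roots of unity sum to 0, e.g. 1 + exp(2*I*pi/3) + exp(-2*I*pi/3) = 0.)
A character is irreducible iff <chi, chi> = 1, so this representation is reducible.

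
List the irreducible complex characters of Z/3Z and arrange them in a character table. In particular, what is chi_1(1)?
Character table of Z/3Z (irreps indexed chi_0,...,chi_2 with chi_k(m) = zeta_3^(k*m), zeta_3 = exp(2*pi*i/3)):
  irrep \ class  {0} (size 1)  {1} (size 1)    {2} (size 1)  
  chi_0          1             1               1             
  chi_1          1             exp(2*I*pi/3)   exp(-2*I*pi/3)
  chi_2          1             exp(-2*I*pi/3)  exp(2*I*pi/3) 

Spot check: chi_1(1) = zeta_3^(1*1) = zeta_3^1 = exp(2*I*pi/3).

Working: Z/3Z is abelian, so all 3 irreducible complex representations are 1-dimensional. They are given by chi_k(m) = zeta_3^(k*m) for k = 0,...,2. Row orthogonality: sum_m chi_k(m) conj(chi_l(m)) = 3 * [k = l].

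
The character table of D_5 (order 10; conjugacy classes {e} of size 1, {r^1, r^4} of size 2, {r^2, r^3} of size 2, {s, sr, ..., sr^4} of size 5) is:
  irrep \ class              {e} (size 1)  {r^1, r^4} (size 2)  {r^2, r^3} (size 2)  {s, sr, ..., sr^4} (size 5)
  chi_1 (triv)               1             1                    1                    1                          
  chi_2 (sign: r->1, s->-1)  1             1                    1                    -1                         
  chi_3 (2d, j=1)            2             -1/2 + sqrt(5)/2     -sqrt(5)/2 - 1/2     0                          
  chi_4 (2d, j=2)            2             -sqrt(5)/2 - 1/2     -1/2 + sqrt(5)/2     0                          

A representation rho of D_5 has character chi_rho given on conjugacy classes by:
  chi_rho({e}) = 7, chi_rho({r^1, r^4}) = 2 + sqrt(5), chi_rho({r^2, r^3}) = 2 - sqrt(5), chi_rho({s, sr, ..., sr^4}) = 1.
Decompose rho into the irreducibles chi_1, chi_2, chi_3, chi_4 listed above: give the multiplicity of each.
Multiplicities: chi_1: 2, chi_2: 1, chi_3: 2, chi_4: 0.

Why: Use <chi_rho, chi> = (1/|G|) sum_C |C| * chi_rho(C) * conj(chi(C)) with |G| = 10 for each irreducible chi in the table:
  <chi_rho, chi_1> = (1/10)[1*(7)*conj(1) + 2*(2 + sqrt(5))*conj(1) + 2*(2 - sqrt(5))*conj(1) + 5*(1)*conj(1)]
      = (1/10)[(7) + (4 + 2*sqrt(5)) + (4 - 2*sqrt(5)) + (5)] = 20/10 = 2
  <chi_rho, chi_2> = (1/10)[1*(7)*conj(1) + 2*(2 + sqrt(5))*conj(1) + 2*(2 - sqrt(5))*conj(1) + 5*(1)*conj(-1)]
      = (1/10)[(7) + (4 + 2*sqrt(5)) + (4 - 2*sqrt(5)) + (-5)] = 10/10 = 1
  <chi_rho, chi_3> = (1/10)[1*(7)*conj(2) + 2*(2 + sqrt(5))*conj(-1/2 + sqrt(5)/2) + 2*(2 - sqrt(5))*conj(-sqrt(5)/2 - 1/2) + 5*(1)*conj(0)]
      = (1/10)[(14) + (sqrt(5) + 3) + (3 - sqrt(5)) + (0)] = 20/10 = 2
  <chi_rho, chi_4> = (1/10)[1*(7)*conj(2) + 2*(2 + sqrt(5))*conj(-sqrt(5)/2 - 1/2) + 2*(2 - sqrt(5))*conj(-1/2 + sqrt(5)/2) + 5*(1)*conj(0)]
      = (1/10)[(14) + (-7 - 3*sqrt(5)) + (-7 + 3*sqrt(5)) + (0)] = 0/10 = 0
Dimension check: dim(rho) = sum (mult * dim) = 2*1 + 1*1 + 2*2 + 0*2 = 7 = chi_rho(e) = 7.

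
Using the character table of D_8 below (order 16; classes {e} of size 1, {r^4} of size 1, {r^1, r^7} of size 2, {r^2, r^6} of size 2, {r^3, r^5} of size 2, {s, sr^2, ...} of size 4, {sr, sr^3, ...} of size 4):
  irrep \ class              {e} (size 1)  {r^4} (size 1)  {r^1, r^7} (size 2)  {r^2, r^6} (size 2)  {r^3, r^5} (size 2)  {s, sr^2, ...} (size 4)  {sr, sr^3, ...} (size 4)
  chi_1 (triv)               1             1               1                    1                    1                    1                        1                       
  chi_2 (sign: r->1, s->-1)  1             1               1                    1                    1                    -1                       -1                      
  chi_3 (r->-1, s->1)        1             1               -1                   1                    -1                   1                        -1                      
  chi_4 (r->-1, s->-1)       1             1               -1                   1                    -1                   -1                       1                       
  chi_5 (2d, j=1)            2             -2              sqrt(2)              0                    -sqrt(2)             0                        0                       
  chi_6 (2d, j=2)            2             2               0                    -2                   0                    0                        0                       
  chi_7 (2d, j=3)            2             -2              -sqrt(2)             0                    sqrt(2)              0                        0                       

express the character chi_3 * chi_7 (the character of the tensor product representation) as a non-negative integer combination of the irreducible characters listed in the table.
chi_3 tensor chi_7 = chi_5 (all other irreducibles have multiplicity 0).

Working: The character of a tensor product is the pointwise product (chi_3 * chi_7)(C) = chi_3(C) * chi_7(C):
  {e}: (1)*(2), {r^4}: (1)*(-2), {r^1, r^7}: (-1)*(-sqrt(2)), {r^2, r^6}: (1)*(0), {r^3, r^5}: (-1)*(sqrt(2)), {s, sr^2, ...}: (1)*(0), {sr, sr^3, ...}: (-1)*(0)
so (chi_3 * chi_7) takes values
  {e} -> 2, {r^4} -> -2, {r^1, r^7} -> sqrt(2), {r^2, r^6} -> 0, {r^3, r^5} -> -sqrt(2), {s, sr^2, ...} -> 0, {sr, sr^3, ...} -> 0.
Now take the inner product of this character with each irreducible chi from the table, <chi_3*chi_7, chi> = (1/16) sum_C |C| (chi_3*chi_7)(C) conj(chi(C)):
  <chi_3*chi_7, chi_1> = (1/16)[1*(2)*conj(1) + 1*(-2)*conj(1) + 2*(sqrt(2))*conj(1) + 2*(0)*conj(1) + 2*(-sqrt(2))*conj(1) + 4*(0)*conj(1) + 4*(0)*conj(1)]
      = (1/16)[(2) + (-2) + (2*sqrt(2)) + (0) + (-2*sqrt(2)) + (0) + (0)] = 0/16 = 0
  <chi_3*chi_7, chi_2> = (1/16)[1*(2)*conj(1) + 1*(-2)*conj(1) + 2*(sqrt(2))*conj(1) + 2*(0)*conj(1) + 2*(-sqrt(2))*conj(1) + 4*(0)*conj(-1) + 4*(0)*conj(-1)]
      = (1/16)[(2) + (-2) + (2*sqrt(2)) + (0) + (-2*sqrt(2)) + (0) + (0)] = 0/16 = 0
  <chi_3*chi_7, chi_3> = (1/16)[1*(2)*conj(1) + 1*(-2)*conj(1) + 2*(sqrt(2))*conj(-1) + 2*(0)*conj(1) + 2*(-sqrt(2))*conj(-1) + 4*(0)*conj(1) + 4*(0)*conj(-1)]
      = (1/16)[(2) + (-2) + (-2*sqrt(2)) + (0) + (2*sqrt(2)) + (0) + (0)] = 0/16 = 0
  <chi_3*chi_7, chi_4> = (1/16)[1*(2)*conj(1) + 1*(-2)*conj(1) + 2*(sqrt(2))*conj(-1) + 2*(0)*conj(1) + 2*(-sqrt(2))*conj(-1) + 4*(0)*conj(-1) + 4*(0)*conj(1)]
      = (1/16)[(2) + (-2) + (-2*sqrt(2)) + (0) + (2*sqrt(2)) + (0) + (0)] = 0/16 = 0
  <chi_3*chi_7, chi_5> = (1/16)[1*(2)*conj(2) + 1*(-2)*conj(-2) + 2*(sqrt(2))*conj(sqrt(2)) + 2*(0)*conj(0) + 2*(-sqrt(2))*conj(-sqrt(2)) + 4*(0)*conj(0) + 4*(0)*conj(0)]
      = (1/16)[(4) + (4) + (4) + (0) + (4) + (0) + (0)] = 16/16 = 1
  <chi_3*chi_7, chi_6> = (1/16)[1*(2)*conj(2) + 1*(-2)*conj(2) + 2*(sqrt(2))*conj(0) + 2*(0)*conj(-2) + 2*(-sqrt(2))*conj(0) + 4*(0)*conj(0) + 4*(0)*conj(0)]
      = (1/16)[(4) + (-4) + (0) + (0) + (0) + (0) + (0)] = 0/16 = 0
  <chi_3*chi_7, chi_7> = (1/16)[1*(2)*conj(2) + 1*(-2)*conj(-2) + 2*(sqrt(2))*conj(-sqrt(2)) + 2*(0)*conj(0) + 2*(-sqrt(2))*conj(sqrt(2)) + 4*(0)*conj(0) + 4*(0)*conj(0)]
      = (1/16)[(4) + (4) + (-4) + (0) + (-4) + (0) + (0)] = 0/16 = 0
Hence the multiplicities are chi_5: 1. Dimension check: dim(chi_3)*dim(chi_7) = 1*2 = 2 and sum (mult * dim) = 1*2 = 2.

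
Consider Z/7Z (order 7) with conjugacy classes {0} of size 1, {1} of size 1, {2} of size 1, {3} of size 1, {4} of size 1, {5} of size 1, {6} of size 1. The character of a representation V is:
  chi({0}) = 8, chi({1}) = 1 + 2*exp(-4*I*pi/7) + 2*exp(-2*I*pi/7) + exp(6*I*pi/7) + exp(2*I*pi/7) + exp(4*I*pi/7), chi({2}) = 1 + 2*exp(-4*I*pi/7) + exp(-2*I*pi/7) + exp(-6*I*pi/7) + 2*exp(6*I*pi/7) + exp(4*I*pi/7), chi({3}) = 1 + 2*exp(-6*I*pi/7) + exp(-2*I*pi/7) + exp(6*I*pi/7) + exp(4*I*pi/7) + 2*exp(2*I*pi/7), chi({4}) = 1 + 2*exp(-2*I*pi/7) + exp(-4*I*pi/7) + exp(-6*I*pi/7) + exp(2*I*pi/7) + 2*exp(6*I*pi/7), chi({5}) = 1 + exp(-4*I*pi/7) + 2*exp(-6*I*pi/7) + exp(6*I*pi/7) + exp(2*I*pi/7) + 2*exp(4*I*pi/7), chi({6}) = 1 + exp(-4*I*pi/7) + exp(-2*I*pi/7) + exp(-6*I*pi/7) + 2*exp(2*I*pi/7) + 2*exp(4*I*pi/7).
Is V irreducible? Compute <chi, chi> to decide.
Not irreducible (reducible): <chi, chi> = 12 > 1.

Explanation: <chi, chi> = (1/|G|) sum_C |C| * |chi(C)|^2 = (1/7)[1*|8|^2 + 1*|1 + 2*exp(-4*I*pi/7) + 2*exp(-2*I*pi/7) + exp(6*I*pi/7) + exp(2*I*pi/7) + exp(4*I*pi/7)|^2 + 1*|1 + 2*exp(-4*I*pi/7) + exp(-2*I*pi/7) + exp(-6*I*pi/7) + 2*exp(6*I*pi/7) + exp(4*I*pi/7)|^2 + 1*|1 + 2*exp(-6*I*pi/7) + exp(-2*I*pi/7) + exp(6*I*pi/7) + exp(4*I*pi/7) + 2*exp(2*I*pi/7)|^2 + 1*|1 + 2*exp(-2*I*pi/7) + exp(-4*I*pi/7) + exp(-6*I*pi/7) + exp(2*I*pi/7) + 2*exp(6*I*pi/7)|^2 + 1*|1 + exp(-4*I*pi/7) + 2*exp(-6*I*pi/7) + exp(6*I*pi/7) + exp(2*I*pi/7) + 2*exp(4*I*pi/7)|^2 + 1*|1 + exp(-4*I*pi/7) + exp(-2*I*pi/7) + exp(-6*I*pi/7) + 2*exp(2*I*pi/7) + 2*exp(4*I*pi/7)|^2]
  = (1/7)[(64) + (12 + 8*exp(-4*I*pi/7) + 9*exp(-2*I*pi/7) + 9*exp(-6*I*pi/7) + 9*exp(6*I*pi/7) + 9*exp(2*I*pi/7) + 8*exp(4*I*pi/7)) + (12 + 9*exp(-4*I*pi/7) + 9*exp(-2*I*pi/7) + 8*exp(-6*I*pi/7) + 8*exp(6*I*pi/7) + 9*exp(2*I*pi/7) + 9*exp(4*I*pi/7)) + (12 + 9*exp(-4*I*pi/7) + 8*exp(-2*I*pi/7) + 9*exp(-6*I*pi/7) + 9*exp(6*I*pi/7) + 8*exp(2*I*pi/7) + 9*exp(4*I*pi/7)) + (12 + 9*exp(-4*I*pi/7) + 8*exp(-2*I*pi/7) + 9*exp(-6*I*pi/7) + 9*exp(6*I*pi/7) + 8*exp(2*I*pi/7) + 9*exp(4*I*pi/7)) + (12 + 9*exp(-4*I*pi/7) + 9*exp(-2*I*pi/7) + 8*exp(-6*I*pi/7) + 8*exp(6*I*pi/7) + 9*exp(2*I*pi/7) + 9*exp(4*I*pi/7)) + (12 + 8*exp(-4*I*pi/7) + 9*exp(-2*I*pi/7) + 9*exp(-6*I*pi/7) + 9*exp(6*I*pi/7) + 9*exp(2*I*pi/7) + 8*exp(4*I*pi/7))] = 84/7 = 12.
(Exp terms are combined using exp(i*s)*conj(exp(i*t)) = exp(i*(s-t)), and sums of them are collapsed using the identity that for every m > 1 the m distinct m-th roots of unity sum to 0, e.g. 1 + exp(2*I*pi/3) + exp(-2*I*pi/3) = 0.)
A character is irreducible iff <chi, chi> = 1, so this representation is reducible.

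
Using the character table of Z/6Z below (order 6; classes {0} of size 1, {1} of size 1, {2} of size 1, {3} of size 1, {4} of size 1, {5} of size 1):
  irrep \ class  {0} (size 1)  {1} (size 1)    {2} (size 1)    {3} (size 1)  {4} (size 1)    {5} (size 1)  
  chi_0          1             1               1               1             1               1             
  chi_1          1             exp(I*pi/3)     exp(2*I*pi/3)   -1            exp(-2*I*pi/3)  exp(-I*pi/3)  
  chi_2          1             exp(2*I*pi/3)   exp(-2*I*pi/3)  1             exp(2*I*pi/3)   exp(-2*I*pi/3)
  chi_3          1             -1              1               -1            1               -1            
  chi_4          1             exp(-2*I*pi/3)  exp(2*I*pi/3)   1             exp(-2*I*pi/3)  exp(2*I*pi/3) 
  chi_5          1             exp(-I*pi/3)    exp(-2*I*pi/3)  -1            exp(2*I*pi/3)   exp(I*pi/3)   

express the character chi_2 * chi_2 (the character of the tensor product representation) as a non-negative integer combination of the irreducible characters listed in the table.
chi_2 tensor chi_2 = chi_4 (all other irreducibles have multiplicity 0).

Working: The character of a tensor product is the pointwise product (chi_2 * chi_2)(C) = chi_2(C) * chi_2(C):
  {0}: (1)*(1), {1}: (exp(2*I*pi/3))*(exp(2*I*pi/3)), {2}: (exp(-2*I*pi/3))*(exp(-2*I*pi/3)), {3}: (1)*(1), {4}: (exp(2*I*pi/3))*(exp(2*I*pi/3)), {5}: (exp(-2*I*pi/3))*(exp(-2*I*pi/3))
so (chi_2 * chi_2) takes values
  {0} -> 1, {1} -> exp(-2*I*pi/3), {2} -> exp(2*I*pi/3), {3} -> 1, {4} -> exp(-2*I*pi/3), {5} -> exp(2*I*pi/3).
Now take the inner product of this character with each irreducible chi from the table, <chi_2*chi_2, chi> = (1/6) sum_C |C| (chi_2*chi_2)(C) conj(chi(C)):
  <chi_2*chi_2, chi_0> = (1/6)[1*(1)*conj(1) + 1*(exp(-2*I*pi/3))*conj(1) + 1*(exp(2*I*pi/3))*conj(1) + 1*(1)*conj(1) + 1*(exp(-2*I*pi/3))*conj(1) + 1*(exp(2*I*pi/3))*conj(1)]
      = (1/6)[(1) + (exp(-2*I*pi/3)) + (exp(2*I*pi/3)) + (1) + (exp(-2*I*pi/3)) + (exp(2*I*pi/3))] = 0/6 = 0
  <chi_2*chi_2, chi_1> = (1/6)[1*(1)*conj(1) + 1*(exp(-2*I*pi/3))*conj(exp(I*pi/3)) + 1*(exp(2*I*pi/3))*conj(exp(2*I*pi/3)) + 1*(1)*conj(-1) + 1*(exp(-2*I*pi/3))*conj(exp(-2*I*pi/3)) + 1*(exp(2*I*pi/3))*conj(exp(-I*pi/3))]
      = (1/6)[(1) + (-1) + (1) + (-1) + (1) + (-1)] = 0/6 = 0
  <chi_2*chi_2, chi_2> = (1/6)[1*(1)*conj(1) + 1*(exp(-2*I*pi/3))*conj(exp(2*I*pi/3)) + 1*(exp(2*I*pi/3))*conj(exp(-2*I*pi/3)) + 1*(1)*conj(1) + 1*(exp(-2*I*pi/3))*conj(exp(2*I*pi/3)) + 1*(exp(2*I*pi/3))*conj(exp(-2*I*pi/3))]
      = (1/6)[(1) + (exp(2*I*pi/3)) + (exp(-2*I*pi/3)) + (1) + (exp(2*I*pi/3)) + (exp(-2*I*pi/3))] = 0/6 = 0
  <chi_2*chi_2, chi_3> = (1/6)[1*(1)*conj(1) + 1*(exp(-2*I*pi/3))*conj(-1) + 1*(exp(2*I*pi/3))*conj(1) + 1*(1)*conj(-1) + 1*(exp(-2*I*pi/3))*conj(1) + 1*(exp(2*I*pi/3))*conj(-1)]
      = (1/6)[(1) + (-exp(-2*I*pi/3)) + (exp(2*I*pi/3)) + (-1) + (exp(-2*I*pi/3)) + (-exp(2*I*pi/3))] = 0/6 = 0
  <chi_2*chi_2, chi_4> = (1/6)[1*(1)*conj(1) + 1*(exp(-2*I*pi/3))*conj(exp(-2*I*pi/3)) + 1*(exp(2*I*pi/3))*conj(exp(2*I*pi/3)) + 1*(1)*conj(1) + 1*(exp(-2*I*pi/3))*conj(exp(-2*I*pi/3)) + 1*(exp(2*I*pi/3))*conj(exp(2*I*pi/3))]
      = (1/6)[(1) + (1) + (1) + (1) + (1) + (1)] = 6/6 = 1
  <chi_2*chi_2, chi_5> = (1/6)[1*(1)*conj(1) + 1*(exp(-2*I*pi/3))*conj(exp(-I*pi/3)) + 1*(exp(2*I*pi/3))*conj(exp(-2*I*pi/3)) + 1*(1)*conj(-1) + 1*(exp(-2*I*pi/3))*conj(exp(2*I*pi/3)) + 1*(exp(2*I*pi/3))*conj(exp(I*pi/3))]
      = (1/6)[(1) + (exp(-I*pi/3)) + (exp(-2*I*pi/3)) + (-1) + (exp(2*I*pi/3)) + (exp(I*pi/3))] = 0/6 = 0
(Exp terms are combined using exp(i*s)*conj(exp(i*t)) = exp(i*(s-t)), and sums of them are collapsed using the identity that for every m > 1 the m distinct m-th roots of unity sum to 0, e.g. 1 + exp(2*I*pi/3) + exp(-2*I*pi/3) = 0.)
Hence the multiplicities are chi_4: 1. Dimension check: dim(chi_2)*dim(chi_2) = 1*1 = 1 and sum (mult * dim) = 1*1 = 1.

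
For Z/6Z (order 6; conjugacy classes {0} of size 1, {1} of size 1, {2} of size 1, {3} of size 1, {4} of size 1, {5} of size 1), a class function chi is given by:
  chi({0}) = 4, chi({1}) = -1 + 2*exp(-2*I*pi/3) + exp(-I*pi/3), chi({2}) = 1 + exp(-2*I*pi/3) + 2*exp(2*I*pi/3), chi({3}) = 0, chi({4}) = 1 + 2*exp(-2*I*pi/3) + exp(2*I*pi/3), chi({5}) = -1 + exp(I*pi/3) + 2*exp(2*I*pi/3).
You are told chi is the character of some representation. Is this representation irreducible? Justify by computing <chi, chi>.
Not irreducible (reducible): <chi, chi> = 6 > 1.

<chi, chi> = (1/|G|) sum_C |C| * |chi(C)|^2 = (1/6)[1*|4|^2 + 1*|-1 + 2*exp(-2*I*pi/3) + exp(-I*pi/3)|^2 + 1*|1 + exp(-2*I*pi/3) + 2*exp(2*I*pi/3)|^2 + 1*|0|^2 + 1*|1 + 2*exp(-2*I*pi/3) + exp(2*I*pi/3)|^2 + 1*|-1 + exp(I*pi/3) + 2*exp(2*I*pi/3)|^2]
  = (1/6)[(16) + (9) + (1) + (0) + (1) + (9)] = 36/6 = 6.
(Exp terms are combined using exp(i*s)*conj(exp(i*t)) = exp(i*(s-t)), and sums of them are collapsed using the identity that for every m > 1 the m distinct m-th roots of unity sum to 0, e.g. 1 + exp(2*I*pi/3) + exp(-2*I*pi/3) = 0.)
A character is irreducible iff <chi, chi> = 1, so this representation is reducible.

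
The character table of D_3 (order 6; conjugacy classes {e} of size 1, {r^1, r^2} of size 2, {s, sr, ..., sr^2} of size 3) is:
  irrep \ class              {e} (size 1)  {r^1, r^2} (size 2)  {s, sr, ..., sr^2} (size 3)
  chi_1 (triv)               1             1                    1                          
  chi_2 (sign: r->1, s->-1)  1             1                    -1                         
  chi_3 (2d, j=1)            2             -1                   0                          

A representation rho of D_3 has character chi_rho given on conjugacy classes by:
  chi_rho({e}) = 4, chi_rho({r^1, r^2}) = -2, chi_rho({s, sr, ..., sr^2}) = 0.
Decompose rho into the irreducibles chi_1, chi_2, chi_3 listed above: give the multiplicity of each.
Multiplicities: chi_1: 0, chi_2: 0, chi_3: 2.

Solution. Use <chi_rho, chi> = (1/|G|) sum_C |C| * chi_rho(C) * conj(chi(C)) with |G| = 6 for each irreducible chi in the table:
  <chi_rho, chi_1> = (1/6)[1*(4)*conj(1) + 2*(-2)*conj(1) + 3*(0)*conj(1)]
      = (1/6)[(4) + (-4) + (0)] = 0/6 = 0
  <chi_rho, chi_2> = (1/6)[1*(4)*conj(1) + 2*(-2)*conj(1) + 3*(0)*conj(-1)]
      = (1/6)[(4) + (-4) + (0)] = 0/6 = 0
  <chi_rho, chi_3> = (1/6)[1*(4)*conj(2) + 2*(-2)*conj(-1) + 3*(0)*conj(0)]
      = (1/6)[(8) + (4) + (0)] = 12/6 = 2
Dimension check: dim(rho) = sum (mult * dim) = 0*1 + 0*1 + 2*2 = 4 = chi_rho(e) = 4.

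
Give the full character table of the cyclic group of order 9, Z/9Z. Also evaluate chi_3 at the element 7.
Character table of Z/9Z (irreps indexed chi_0,...,chi_8 with chi_k(m) = zeta_9^(k*m), zeta_9 = exp(2*pi*i/9)):
  irrep \ class  {0} (size 1)  {1} (size 1)    {2} (size 1)    {3} (size 1)    {4} (size 1)    {5} (size 1)    {6} (size 1)    {7} (size 1)    {8} (size 1)  
  chi_0          1             1               1               1               1               1               1               1               1             
  chi_1          1             exp(2*I*pi/9)   exp(4*I*pi/9)   exp(2*I*pi/3)   exp(8*I*pi/9)   exp(-8*I*pi/9)  exp(-2*I*pi/3)  exp(-4*I*pi/9)  exp(-2*I*pi/9)
  chi_2          1             exp(4*I*pi/9)   exp(8*I*pi/9)   exp(-2*I*pi/3)  exp(-2*I*pi/9)  exp(2*I*pi/9)   exp(2*I*pi/3)   exp(-8*I*pi/9)  exp(-4*I*pi/9)
  chi_3          1             exp(2*I*pi/3)   exp(-2*I*pi/3)  1               exp(2*I*pi/3)   exp(-2*I*pi/3)  1               exp(2*I*pi/3)   exp(-2*I*pi/3)
  chi_4          1             exp(8*I*pi/9)   exp(-2*I*pi/9)  exp(2*I*pi/3)   exp(-4*I*pi/9)  exp(4*I*pi/9)   exp(-2*I*pi/3)  exp(2*I*pi/9)   exp(-8*I*pi/9)
  chi_5          1             exp(-8*I*pi/9)  exp(2*I*pi/9)   exp(-2*I*pi/3)  exp(4*I*pi/9)   exp(-4*I*pi/9)  exp(2*I*pi/3)   exp(-2*I*pi/9)  exp(8*I*pi/9) 
  chi_6          1             exp(-2*I*pi/3)  exp(2*I*pi/3)   1               exp(-2*I*pi/3)  exp(2*I*pi/3)   1               exp(-2*I*pi/3)  exp(2*I*pi/3) 
  chi_7          1             exp(-4*I*pi/9)  exp(-8*I*pi/9)  exp(2*I*pi/3)   exp(2*I*pi/9)   exp(-2*I*pi/9)  exp(-2*I*pi/3)  exp(8*I*pi/9)   exp(4*I*pi/9) 
  chi_8          1             exp(-2*I*pi/9)  exp(-4*I*pi/9)  exp(-2*I*pi/3)  exp(-8*I*pi/9)  exp(8*I*pi/9)   exp(2*I*pi/3)   exp(4*I*pi/9)   exp(2*I*pi/9) 

Spot check: chi_3(7) = zeta_9^(3*7) = zeta_9^21 = exp(2*I*pi/3).

Justification: Z/9Z is abelian, so all 9 irreducible complex representations are 1-dimensional. They are given by chi_k(m) = zeta_9^(k*m) for k = 0,...,8. Row orthogonality: sum_m chi_k(m) conj(chi_l(m)) = 9 * [k = l].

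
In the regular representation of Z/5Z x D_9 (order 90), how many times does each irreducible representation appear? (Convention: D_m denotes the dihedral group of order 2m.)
Each irreducible V_i of dimension d_i appears with multiplicity d_i, i.e. rho_reg = (direct sum over all irreducibles V_i) d_i V_i. The irreducible dimensions for Z/5Z x D_9 are 1, 1, 1, 1, 1, 1, 1, 1, 1, 1, 2, 2, 2, 2, 2, 2, 2, 2, 2, 2, 2, 2, 2, 2, 2, 2, 2, 2, 2, 2: 10 irreducibles of dimension 1, each with multiplicity 1; 20 irreducibles of dimension 2, each with multiplicity 2. Total dimension 10*1*1 + 20*2*2 = 90 = |G|.

Reasoning: General theorem: in the regular representation of a finite group G, each irreducible appears with multiplicity equal to its dimension. Check: dim(rho_reg) = sum d_i^2 = 1 + 1 + 1 + 1 + 1 + 1 + 1 + 1 + 1 + 1 + 4 + 4 + 4 + 4 + 4 + 4 + 4 + 4 + 4 + 4 + 4 + 4 + 4 + 4 + 4 + 4 + 4 + 4 + 4 + 4 = 90 = |G|.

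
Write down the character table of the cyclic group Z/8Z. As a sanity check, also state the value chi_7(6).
Character table of Z/8Z (irreps indexed chi_0,...,chi_7 with chi_k(m) = zeta_8^(k*m), zeta_8 = exp(2*pi*i/8)):
  irrep \ class  {0} (size 1)  {1} (size 1)    {2} (size 1)  {3} (size 1)    {4} (size 1)  {5} (size 1)    {6} (size 1)  {7} (size 1)  
  chi_0          1             1               1             1               1             1               1             1             
  chi_1          1             exp(I*pi/4)     I             exp(3*I*pi/4)   -1            exp(-3*I*pi/4)  -I            exp(-I*pi/4)  
  chi_2          1             I               -1            -I              1             I               -1            -I            
  chi_3          1             exp(3*I*pi/4)   -I            exp(I*pi/4)     -1            exp(-I*pi/4)    I             exp(-3*I*pi/4)
  chi_4          1             -1              1             -1              1             -1              1             -1            
  chi_5          1             exp(-3*I*pi/4)  I             exp(-I*pi/4)    -1            exp(I*pi/4)     -I            exp(3*I*pi/4) 
  chi_6          1             -I              -1            I               1             -I              -1            I             
  chi_7          1             exp(-I*pi/4)    -I            exp(-3*I*pi/4)  -1            exp(3*I*pi/4)   I             exp(I*pi/4)   

Spot check: chi_7(6) = zeta_8^(7*6) = zeta_8^42 = I.

Argument: Z/8Z is abelian, so all 8 irreducible complex representations are 1-dimensional. They are given by chi_k(m) = zeta_8^(k*m) for k = 0,...,7. Row orthogonality: sum_m chi_k(m) conj(chi_l(m)) = 8 * [k = l].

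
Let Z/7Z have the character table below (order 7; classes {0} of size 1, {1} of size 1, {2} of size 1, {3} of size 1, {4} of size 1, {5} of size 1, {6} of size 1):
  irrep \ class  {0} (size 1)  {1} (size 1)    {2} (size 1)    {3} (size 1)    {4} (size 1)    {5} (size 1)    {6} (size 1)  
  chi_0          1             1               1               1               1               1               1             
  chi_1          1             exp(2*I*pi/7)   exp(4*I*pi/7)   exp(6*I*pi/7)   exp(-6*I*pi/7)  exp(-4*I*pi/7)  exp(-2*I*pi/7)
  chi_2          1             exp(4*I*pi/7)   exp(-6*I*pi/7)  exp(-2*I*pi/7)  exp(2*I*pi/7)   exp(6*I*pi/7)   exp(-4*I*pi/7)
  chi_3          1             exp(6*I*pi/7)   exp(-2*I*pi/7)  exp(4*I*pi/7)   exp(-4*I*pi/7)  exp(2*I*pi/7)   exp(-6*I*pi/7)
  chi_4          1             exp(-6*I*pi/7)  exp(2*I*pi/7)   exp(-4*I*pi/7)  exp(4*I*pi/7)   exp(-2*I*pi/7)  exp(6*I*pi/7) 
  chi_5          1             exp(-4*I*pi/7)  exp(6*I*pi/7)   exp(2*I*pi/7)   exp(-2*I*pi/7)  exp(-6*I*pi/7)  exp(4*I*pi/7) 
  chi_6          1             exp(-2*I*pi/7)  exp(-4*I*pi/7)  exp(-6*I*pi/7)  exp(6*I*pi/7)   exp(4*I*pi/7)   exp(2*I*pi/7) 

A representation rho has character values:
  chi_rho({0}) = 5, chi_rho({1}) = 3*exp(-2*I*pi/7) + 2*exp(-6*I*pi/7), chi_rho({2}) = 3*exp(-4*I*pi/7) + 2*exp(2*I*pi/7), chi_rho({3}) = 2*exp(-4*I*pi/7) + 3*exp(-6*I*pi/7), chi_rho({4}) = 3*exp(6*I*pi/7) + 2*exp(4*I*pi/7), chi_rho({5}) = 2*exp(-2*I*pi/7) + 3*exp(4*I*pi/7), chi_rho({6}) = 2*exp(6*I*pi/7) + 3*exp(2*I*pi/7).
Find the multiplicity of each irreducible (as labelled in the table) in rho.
Multiplicities: chi_0: 0, chi_1: 0, chi_2: 0, chi_3: 0, chi_4: 2, chi_5: 0, chi_6: 3.

Why: Use <chi_rho, chi> = (1/|G|) sum_C |C| * chi_rho(C) * conj(chi(C)) with |G| = 7 for each irreducible chi in the table:
  <chi_rho, chi_0> = (1/7)[1*(5)*conj(1) + 1*(3*exp(-2*I*pi/7) + 2*exp(-6*I*pi/7))*conj(1) + 1*(3*exp(-4*I*pi/7) + 2*exp(2*I*pi/7))*conj(1) + 1*(2*exp(-4*I*pi/7) + 3*exp(-6*I*pi/7))*conj(1) + 1*(3*exp(6*I*pi/7) + 2*exp(4*I*pi/7))*conj(1) + 1*(2*exp(-2*I*pi/7) + 3*exp(4*I*pi/7))*conj(1) + 1*(2*exp(6*I*pi/7) + 3*exp(2*I*pi/7))*conj(1)]
      = (1/7)[(5) + (3*exp(-2*I*pi/7) + 2*exp(-6*I*pi/7)) + (3*exp(-4*I*pi/7) + 2*exp(2*I*pi/7)) + (2*exp(-4*I*pi/7) + 3*exp(-6*I*pi/7)) + (3*exp(6*I*pi/7) + 2*exp(4*I*pi/7)) + (2*exp(-2*I*pi/7) + 3*exp(4*I*pi/7)) + (2*exp(6*I*pi/7) + 3*exp(2*I*pi/7))] = 0/7 = 0
  <chi_rho, chi_1> = (1/7)[1*(5)*conj(1) + 1*(3*exp(-2*I*pi/7) + 2*exp(-6*I*pi/7))*conj(exp(2*I*pi/7)) + 1*(3*exp(-4*I*pi/7) + 2*exp(2*I*pi/7))*conj(exp(4*I*pi/7)) + 1*(2*exp(-4*I*pi/7) + 3*exp(-6*I*pi/7))*conj(exp(6*I*pi/7)) + 1*(3*exp(6*I*pi/7) + 2*exp(4*I*pi/7))*conj(exp(-6*I*pi/7)) + 1*(2*exp(-2*I*pi/7) + 3*exp(4*I*pi/7))*conj(exp(-4*I*pi/7)) + 1*(2*exp(6*I*pi/7) + 3*exp(2*I*pi/7))*conj(exp(-2*I*pi/7))]
      = (1/7)[(5) + (3*exp(-4*I*pi/7) + 2*exp(6*I*pi/7)) + (2*exp(-2*I*pi/7) + 3*exp(6*I*pi/7)) + (2*exp(4*I*pi/7) + 3*exp(2*I*pi/7)) + (3*exp(-2*I*pi/7) + 2*exp(-4*I*pi/7)) + (3*exp(-6*I*pi/7) + 2*exp(2*I*pi/7)) + (2*exp(-6*I*pi/7) + 3*exp(4*I*pi/7))] = 0/7 = 0
  <chi_rho, chi_2> = (1/7)[1*(5)*conj(1) + 1*(3*exp(-2*I*pi/7) + 2*exp(-6*I*pi/7))*conj(exp(4*I*pi/7)) + 1*(3*exp(-4*I*pi/7) + 2*exp(2*I*pi/7))*conj(exp(-6*I*pi/7)) + 1*(2*exp(-4*I*pi/7) + 3*exp(-6*I*pi/7))*conj(exp(-2*I*pi/7)) + 1*(3*exp(6*I*pi/7) + 2*exp(4*I*pi/7))*conj(exp(2*I*pi/7)) + 1*(2*exp(-2*I*pi/7) + 3*exp(4*I*pi/7))*conj(exp(6*I*pi/7)) + 1*(2*exp(6*I*pi/7) + 3*exp(2*I*pi/7))*conj(exp(-4*I*pi/7))]
      = (1/7)[(5) + (3*exp(-6*I*pi/7) + 2*exp(4*I*pi/7)) + (2*exp(-6*I*pi/7) + 3*exp(2*I*pi/7)) + (3*exp(-4*I*pi/7) + 2*exp(-2*I*pi/7)) + (2*exp(2*I*pi/7) + 3*exp(4*I*pi/7)) + (3*exp(-2*I*pi/7) + 2*exp(6*I*pi/7)) + (2*exp(-4*I*pi/7) + 3*exp(6*I*pi/7))] = 0/7 = 0
  <chi_rho, chi_3> = (1/7)[1*(5)*conj(1) + 1*(3*exp(-2*I*pi/7) + 2*exp(-6*I*pi/7))*conj(exp(6*I*pi/7)) + 1*(3*exp(-4*I*pi/7) + 2*exp(2*I*pi/7))*conj(exp(-2*I*pi/7)) + 1*(2*exp(-4*I*pi/7) + 3*exp(-6*I*pi/7))*conj(exp(4*I*pi/7)) + 1*(3*exp(6*I*pi/7) + 2*exp(4*I*pi/7))*conj(exp(-4*I*pi/7)) + 1*(2*exp(-2*I*pi/7) + 3*exp(4*I*pi/7))*conj(exp(2*I*pi/7)) + 1*(2*exp(6*I*pi/7) + 3*exp(2*I*pi/7))*conj(exp(-6*I*pi/7))]
      = (1/7)[(5) + (3*exp(6*I*pi/7) + 2*exp(2*I*pi/7)) + (3*exp(-2*I*pi/7) + 2*exp(4*I*pi/7)) + (2*exp(6*I*pi/7) + 3*exp(4*I*pi/7)) + (3*exp(-4*I*pi/7) + 2*exp(-6*I*pi/7)) + (2*exp(-4*I*pi/7) + 3*exp(2*I*pi/7)) + (2*exp(-2*I*pi/7) + 3*exp(-6*I*pi/7))] = 0/7 = 0
  <chi_rho, chi_4> = (1/7)[1*(5)*conj(1) + 1*(3*exp(-2*I*pi/7) + 2*exp(-6*I*pi/7))*conj(exp(-6*I*pi/7)) + 1*(3*exp(-4*I*pi/7) + 2*exp(2*I*pi/7))*conj(exp(2*I*pi/7)) + 1*(2*exp(-4*I*pi/7) + 3*exp(-6*I*pi/7))*conj(exp(-4*I*pi/7)) + 1*(3*exp(6*I*pi/7) + 2*exp(4*I*pi/7))*conj(exp(4*I*pi/7)) + 1*(2*exp(-2*I*pi/7) + 3*exp(4*I*pi/7))*conj(exp(-2*I*pi/7)) + 1*(2*exp(6*I*pi/7) + 3*exp(2*I*pi/7))*conj(exp(6*I*pi/7))]
      = (1/7)[(5) + (2 + 3*exp(4*I*pi/7)) + (2 + 3*exp(-6*I*pi/7)) + (2 + 3*exp(-2*I*pi/7)) + (2 + 3*exp(2*I*pi/7)) + (2 + 3*exp(6*I*pi/7)) + (2 + 3*exp(-4*I*pi/7))] = 14/7 = 2
  <chi_rho, chi_5> = (1/7)[1*(5)*conj(1) + 1*(3*exp(-2*I*pi/7) + 2*exp(-6*I*pi/7))*conj(exp(-4*I*pi/7)) + 1*(3*exp(-4*I*pi/7) + 2*exp(2*I*pi/7))*conj(exp(6*I*pi/7)) + 1*(2*exp(-4*I*pi/7) + 3*exp(-6*I*pi/7))*conj(exp(2*I*pi/7)) + 1*(3*exp(6*I*pi/7) + 2*exp(4*I*pi/7))*conj(exp(-2*I*pi/7)) + 1*(2*exp(-2*I*pi/7) + 3*exp(4*I*pi/7))*conj(exp(-6*I*pi/7)) + 1*(2*exp(6*I*pi/7) + 3*exp(2*I*pi/7))*conj(exp(4*I*pi/7))]
      = (1/7)[(5) + (2*exp(-2*I*pi/7) + 3*exp(2*I*pi/7)) + (2*exp(-4*I*pi/7) + 3*exp(4*I*pi/7)) + (2*exp(-6*I*pi/7) + 3*exp(6*I*pi/7)) + (3*exp(-6*I*pi/7) + 2*exp(6*I*pi/7)) + (3*exp(-4*I*pi/7) + 2*exp(4*I*pi/7)) + (3*exp(-2*I*pi/7) + 2*exp(2*I*pi/7))] = 0/7 = 0
  <chi_rho, chi_6> = (1/7)[1*(5)*conj(1) + 1*(3*exp(-2*I*pi/7) + 2*exp(-6*I*pi/7))*conj(exp(-2*I*pi/7)) + 1*(3*exp(-4*I*pi/7) + 2*exp(2*I*pi/7))*conj(exp(-4*I*pi/7)) + 1*(2*exp(-4*I*pi/7) + 3*exp(-6*I*pi/7))*conj(exp(-6*I*pi/7)) + 1*(3*exp(6*I*pi/7) + 2*exp(4*I*pi/7))*conj(exp(6*I*pi/7)) + 1*(2*exp(-2*I*pi/7) + 3*exp(4*I*pi/7))*conj(exp(4*I*pi/7)) + 1*(2*exp(6*I*pi/7) + 3*exp(2*I*pi/7))*conj(exp(2*I*pi/7))]
      = (1/7)[(5) + (3 + 2*exp(-4*I*pi/7)) + (3 + 2*exp(6*I*pi/7)) + (3 + 2*exp(2*I*pi/7)) + (3 + 2*exp(-2*I*pi/7)) + (3 + 2*exp(-6*I*pi/7)) + (3 + 2*exp(4*I*pi/7))] = 21/7 = 3
(Exp terms are combined using exp(i*s)*conj(exp(i*t)) = exp(i*(s-t)), and sums of them are collapsed using the identity that for every m > 1 the m distinct m-th roots of unity sum to 0, e.g. 1 + exp(2*I*pi/3) + exp(-2*I*pi/3) = 0.)
Dimension check: dim(rho) = sum (mult * dim) = 0*1 + 0*1 + 0*1 + 0*1 + 2*1 + 0*1 + 3*1 = 5 = chi_rho(e) = 5.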